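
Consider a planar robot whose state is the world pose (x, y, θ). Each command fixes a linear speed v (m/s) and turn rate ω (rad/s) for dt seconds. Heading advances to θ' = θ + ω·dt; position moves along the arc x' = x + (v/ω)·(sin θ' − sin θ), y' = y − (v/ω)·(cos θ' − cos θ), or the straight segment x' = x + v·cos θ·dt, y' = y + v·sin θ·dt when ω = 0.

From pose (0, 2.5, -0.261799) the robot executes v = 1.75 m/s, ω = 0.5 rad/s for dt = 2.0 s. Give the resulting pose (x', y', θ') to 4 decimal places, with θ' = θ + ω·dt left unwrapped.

θ' = -0.2618 + 0.5·2.0 = 0.7382
R = v/ω = 1.75/0.5 = 3.5000
x' = 0 + 3.5000·(sin 0.7382 − sin -0.2618) = 3.2612
y' = 2.5 − 3.5000·(cos 0.7382 − cos -0.2618) = 3.2919

(3.2612, 3.2919, 0.7382)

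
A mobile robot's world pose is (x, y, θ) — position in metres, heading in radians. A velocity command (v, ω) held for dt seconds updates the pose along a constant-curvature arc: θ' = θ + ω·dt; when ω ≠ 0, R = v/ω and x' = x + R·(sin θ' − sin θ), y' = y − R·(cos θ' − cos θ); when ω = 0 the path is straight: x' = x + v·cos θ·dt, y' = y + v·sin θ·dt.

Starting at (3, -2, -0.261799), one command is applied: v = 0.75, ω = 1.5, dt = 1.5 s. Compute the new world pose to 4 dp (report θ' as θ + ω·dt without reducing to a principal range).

(3.5865, -1.3143, 1.9882)

θ' = -0.2618 + 1.5·1.5 = 1.9882
R = v/ω = 0.75/1.5 = 0.5000
x' = 3 + 0.5000·(sin 1.9882 − sin -0.2618) = 3.5865
y' = -2 − 0.5000·(cos 1.9882 − cos -0.2618) = -1.3143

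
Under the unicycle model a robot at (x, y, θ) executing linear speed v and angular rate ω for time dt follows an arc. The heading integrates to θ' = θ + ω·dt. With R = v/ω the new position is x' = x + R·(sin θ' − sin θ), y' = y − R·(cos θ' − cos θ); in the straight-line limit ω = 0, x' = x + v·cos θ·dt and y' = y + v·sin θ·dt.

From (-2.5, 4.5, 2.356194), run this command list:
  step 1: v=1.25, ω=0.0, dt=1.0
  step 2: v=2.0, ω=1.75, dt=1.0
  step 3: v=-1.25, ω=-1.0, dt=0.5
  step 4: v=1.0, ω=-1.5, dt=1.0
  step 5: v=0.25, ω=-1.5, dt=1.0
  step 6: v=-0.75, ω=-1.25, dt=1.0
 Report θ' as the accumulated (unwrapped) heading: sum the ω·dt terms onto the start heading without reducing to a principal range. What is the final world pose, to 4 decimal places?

step 1: θ'=2.3562 (straight) → pose (-3.3839, 5.3839, 2.3562)
step 2: θ'=4.1062 (R=1.1429) → pose (-5.1312, 5.2269, 4.1062)
step 3: θ'=3.6062 (R=1.2500) → pose (-4.6640, 5.6322, 3.6062)
step 4: θ'=2.1062 (R=-0.6667) → pose (-5.5361, 5.8881, 2.1062)
step 5: θ'=0.6062 (R=-0.1667) → pose (-5.4877, 6.1101, 0.6062)
step 6: θ'=-0.6438 (R=0.6000) → pose (-6.1897, 6.1233, -0.6438)

(-6.1897, 6.1233, -0.6438)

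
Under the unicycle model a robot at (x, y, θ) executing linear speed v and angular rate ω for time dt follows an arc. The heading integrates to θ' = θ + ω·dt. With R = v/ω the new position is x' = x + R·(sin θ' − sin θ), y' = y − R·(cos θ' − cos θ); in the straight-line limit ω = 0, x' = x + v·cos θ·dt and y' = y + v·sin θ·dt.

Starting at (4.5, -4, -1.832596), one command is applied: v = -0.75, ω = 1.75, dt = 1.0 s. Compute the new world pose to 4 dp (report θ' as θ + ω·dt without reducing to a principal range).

(4.1214, -3.4620, -0.0826)

θ' = -1.8326 + 1.75·1.0 = -0.0826
R = v/ω = -0.75/1.75 = -0.4286
x' = 4.5 + -0.4286·(sin -0.0826 − sin -1.8326) = 4.1214
y' = -4 − -0.4286·(cos -0.0826 − cos -1.8326) = -3.4620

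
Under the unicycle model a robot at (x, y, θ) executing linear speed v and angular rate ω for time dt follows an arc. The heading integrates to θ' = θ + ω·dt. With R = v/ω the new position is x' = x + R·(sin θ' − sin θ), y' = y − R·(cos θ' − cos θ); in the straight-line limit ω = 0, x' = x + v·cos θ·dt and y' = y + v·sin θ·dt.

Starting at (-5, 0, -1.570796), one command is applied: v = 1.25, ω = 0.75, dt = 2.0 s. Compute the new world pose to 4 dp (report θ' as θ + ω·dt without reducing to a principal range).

θ' = -1.5708 + 0.75·2.0 = -0.0708
R = v/ω = 1.25/0.75 = 1.6667
x' = -5 + 1.6667·(sin -0.0708 − sin -1.5708) = -3.4512
y' = 0 − 1.6667·(cos -0.0708 − cos -1.5708) = -1.6625

(-3.4512, -1.6625, -0.0708)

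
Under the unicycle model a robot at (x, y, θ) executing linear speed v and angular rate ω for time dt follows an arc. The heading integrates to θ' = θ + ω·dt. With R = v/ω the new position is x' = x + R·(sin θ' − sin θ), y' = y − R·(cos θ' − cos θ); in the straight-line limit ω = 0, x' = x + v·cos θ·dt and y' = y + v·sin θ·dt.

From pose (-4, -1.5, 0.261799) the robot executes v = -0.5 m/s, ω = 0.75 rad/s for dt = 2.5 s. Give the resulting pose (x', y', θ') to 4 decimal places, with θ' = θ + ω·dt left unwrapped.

(-4.3902, -2.5015, 2.1368)

θ' = 0.2618 + 0.75·2.5 = 2.1368
R = v/ω = -0.5/0.75 = -0.6667
x' = -4 + -0.6667·(sin 2.1368 − sin 0.2618) = -4.3902
y' = -1.5 − -0.6667·(cos 2.1368 − cos 0.2618) = -2.5015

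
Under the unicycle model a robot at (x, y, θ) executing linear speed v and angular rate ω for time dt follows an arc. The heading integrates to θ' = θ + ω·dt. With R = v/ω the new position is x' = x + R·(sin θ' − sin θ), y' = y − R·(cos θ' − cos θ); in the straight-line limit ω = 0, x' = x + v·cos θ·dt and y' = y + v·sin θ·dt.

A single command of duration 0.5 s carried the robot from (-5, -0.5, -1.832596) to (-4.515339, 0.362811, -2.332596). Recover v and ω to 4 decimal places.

Δθ = -2.332596 − -1.832596 = -0.500000
ω = Δθ/dt = -0.500000/0.5 = -1.0000
R = −Δy/(cos θ' − cos θ) = 2.0000
v = R·ω = 2.0000·-1.0000 = -2.0000

v = -2.0000, ω = -1.0000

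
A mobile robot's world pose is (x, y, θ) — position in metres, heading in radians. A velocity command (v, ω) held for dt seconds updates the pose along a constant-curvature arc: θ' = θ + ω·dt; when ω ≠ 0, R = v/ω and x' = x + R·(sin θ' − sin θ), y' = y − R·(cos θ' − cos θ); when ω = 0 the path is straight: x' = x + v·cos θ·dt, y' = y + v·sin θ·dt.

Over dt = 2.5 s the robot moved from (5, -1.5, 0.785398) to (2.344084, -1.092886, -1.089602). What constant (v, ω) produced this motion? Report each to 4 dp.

v = -1.2500, ω = -0.7500

Δθ = -1.089602 − 0.785398 = -1.875000
ω = Δθ/dt = -1.875000/2.5 = -0.7500
R = Δx/(sin θ' − sin θ) = 1.6667
v = R·ω = 1.6667·-0.7500 = -1.2500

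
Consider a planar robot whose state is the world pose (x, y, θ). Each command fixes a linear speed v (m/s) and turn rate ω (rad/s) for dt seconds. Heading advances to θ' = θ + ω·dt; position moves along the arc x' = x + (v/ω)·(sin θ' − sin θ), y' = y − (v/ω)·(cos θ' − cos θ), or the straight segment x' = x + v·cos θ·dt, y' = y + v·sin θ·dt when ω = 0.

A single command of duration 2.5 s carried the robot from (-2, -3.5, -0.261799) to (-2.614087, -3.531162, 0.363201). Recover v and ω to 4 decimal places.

Δθ = 0.363201 − -0.261799 = 0.625000
ω = Δθ/dt = 0.625000/2.5 = 0.2500
R = Δx/(sin θ' − sin θ) = -1.0000
v = R·ω = -1.0000·0.2500 = -0.2500

v = -0.2500, ω = 0.2500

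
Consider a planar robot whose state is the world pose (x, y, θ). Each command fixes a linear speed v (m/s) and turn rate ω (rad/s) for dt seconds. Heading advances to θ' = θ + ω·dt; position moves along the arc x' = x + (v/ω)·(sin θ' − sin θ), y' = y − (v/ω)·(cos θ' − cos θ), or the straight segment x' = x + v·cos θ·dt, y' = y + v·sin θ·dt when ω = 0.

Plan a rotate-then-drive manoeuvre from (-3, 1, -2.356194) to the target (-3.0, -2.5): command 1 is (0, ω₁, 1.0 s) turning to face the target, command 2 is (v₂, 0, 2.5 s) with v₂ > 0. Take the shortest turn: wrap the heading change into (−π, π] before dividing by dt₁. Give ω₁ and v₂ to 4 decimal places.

heading to target = atan2(-2.5−1, -3−-3) = -1.5708
Δθ = wrap(-1.5708 − -2.3562) = 0.7854; ω₁ = Δθ/dt₁ = 0.7854
distance = √((-3−-3)² + (-2.5−1)²) = 3.5000; v₂ = distance/dt₂ = 1.4000

ω₁ = 0.7854, v₂ = 1.4000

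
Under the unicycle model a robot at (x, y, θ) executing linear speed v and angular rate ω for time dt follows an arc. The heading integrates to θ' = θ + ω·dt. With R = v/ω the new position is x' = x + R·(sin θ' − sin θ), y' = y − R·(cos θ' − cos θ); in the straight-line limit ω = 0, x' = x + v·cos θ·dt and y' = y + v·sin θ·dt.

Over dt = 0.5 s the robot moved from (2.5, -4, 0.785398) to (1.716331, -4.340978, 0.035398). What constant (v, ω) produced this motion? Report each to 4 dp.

v = -1.7500, ω = -1.5000

Δθ = 0.035398 − 0.785398 = -0.750000
ω = Δθ/dt = -0.750000/0.5 = -1.5000
R = Δx/(sin θ' − sin θ) = 1.1667
v = R·ω = 1.1667·-1.5000 = -1.7500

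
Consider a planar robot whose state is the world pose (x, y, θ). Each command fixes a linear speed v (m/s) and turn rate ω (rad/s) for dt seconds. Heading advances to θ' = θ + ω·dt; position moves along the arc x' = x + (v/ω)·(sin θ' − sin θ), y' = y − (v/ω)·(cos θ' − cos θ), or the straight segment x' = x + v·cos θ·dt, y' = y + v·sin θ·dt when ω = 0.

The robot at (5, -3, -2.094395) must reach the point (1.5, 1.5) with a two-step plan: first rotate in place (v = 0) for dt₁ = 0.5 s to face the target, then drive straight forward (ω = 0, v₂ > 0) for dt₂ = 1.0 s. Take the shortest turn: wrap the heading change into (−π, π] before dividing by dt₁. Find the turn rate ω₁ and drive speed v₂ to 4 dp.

heading to target = atan2(1.5−-3, 1.5−5) = 2.2318
Δθ = wrap(2.2318 − -2.0944) = -1.9570; ω₁ = Δθ/dt₁ = -3.9139
distance = √((1.5−5)² + (1.5−-3)²) = 5.7009; v₂ = distance/dt₂ = 5.7009

ω₁ = -3.9139, v₂ = 5.7009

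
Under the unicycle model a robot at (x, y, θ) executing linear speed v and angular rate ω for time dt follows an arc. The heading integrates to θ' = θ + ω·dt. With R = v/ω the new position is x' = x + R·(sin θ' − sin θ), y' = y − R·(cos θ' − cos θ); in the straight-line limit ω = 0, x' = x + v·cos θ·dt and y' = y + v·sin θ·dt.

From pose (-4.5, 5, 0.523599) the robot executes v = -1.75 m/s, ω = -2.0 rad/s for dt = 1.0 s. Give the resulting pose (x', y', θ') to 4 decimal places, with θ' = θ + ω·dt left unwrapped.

θ' = 0.5236 + -2.0·1.0 = -1.4764
R = v/ω = -1.75/-2.0 = 0.8750
x' = -4.5 + 0.8750·(sin -1.4764 − sin 0.5236) = -5.8086
y' = 5 − 0.8750·(cos -1.4764 − cos 0.5236) = 5.6753

(-5.8086, 5.6753, -1.4764)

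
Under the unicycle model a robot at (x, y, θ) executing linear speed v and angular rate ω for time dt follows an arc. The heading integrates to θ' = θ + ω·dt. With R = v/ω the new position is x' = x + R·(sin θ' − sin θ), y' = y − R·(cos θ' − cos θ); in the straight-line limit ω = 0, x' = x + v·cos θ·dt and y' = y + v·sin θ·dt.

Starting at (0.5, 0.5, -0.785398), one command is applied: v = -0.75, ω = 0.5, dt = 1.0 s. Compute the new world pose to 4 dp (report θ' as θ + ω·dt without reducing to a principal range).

θ' = -0.7854 + 0.5·1.0 = -0.2854
R = v/ω = -0.75/0.5 = -1.5000
x' = 0.5 + -1.5000·(sin -0.2854 − sin -0.7854) = -0.1384
y' = 0.5 − -1.5000·(cos -0.2854 − cos -0.7854) = 0.8787

(-0.1384, 0.8787, -0.2854)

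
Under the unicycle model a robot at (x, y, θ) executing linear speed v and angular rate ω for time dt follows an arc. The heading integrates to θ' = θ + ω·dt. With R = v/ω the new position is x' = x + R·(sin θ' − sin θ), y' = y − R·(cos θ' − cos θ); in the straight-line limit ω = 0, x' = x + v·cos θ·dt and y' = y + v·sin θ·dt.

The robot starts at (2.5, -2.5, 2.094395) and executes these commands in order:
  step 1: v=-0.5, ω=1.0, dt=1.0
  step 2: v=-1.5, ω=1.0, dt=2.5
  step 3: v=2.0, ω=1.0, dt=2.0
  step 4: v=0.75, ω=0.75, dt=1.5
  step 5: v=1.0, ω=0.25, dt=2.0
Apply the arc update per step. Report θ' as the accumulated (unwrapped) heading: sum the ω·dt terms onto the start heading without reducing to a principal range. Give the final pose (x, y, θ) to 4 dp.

step 1: θ'=3.0944 (R=-0.5000) → pose (2.9094, -2.7494, 3.0944)
step 2: θ'=5.5944 (R=-1.5000) → pose (3.9336, -0.0931, 5.5944)
step 3: θ'=7.5944 (R=2.0000) → pose (7.1378, 0.9376, 7.5944)
step 4: θ'=8.7194 (R=1.0000) → pose (6.8196, 1.9556, 8.7194)
step 5: θ'=9.2194 (R=4.0000) → pose (5.0421, 2.8261, 9.2194)

(5.0421, 2.8261, 9.2194)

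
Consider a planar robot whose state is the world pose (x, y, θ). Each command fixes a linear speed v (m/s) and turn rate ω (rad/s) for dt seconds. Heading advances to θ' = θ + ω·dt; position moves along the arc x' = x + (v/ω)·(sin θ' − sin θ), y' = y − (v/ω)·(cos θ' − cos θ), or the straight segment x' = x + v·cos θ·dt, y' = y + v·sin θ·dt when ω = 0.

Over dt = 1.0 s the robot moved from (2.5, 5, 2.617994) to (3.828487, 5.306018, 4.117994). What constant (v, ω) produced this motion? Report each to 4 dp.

v = -1.5000, ω = 1.5000

Δθ = 4.117994 − 2.617994 = 1.500000
ω = Δθ/dt = 1.500000/1.0 = 1.5000
R = Δx/(sin θ' − sin θ) = -1.0000
v = R·ω = -1.0000·1.5000 = -1.5000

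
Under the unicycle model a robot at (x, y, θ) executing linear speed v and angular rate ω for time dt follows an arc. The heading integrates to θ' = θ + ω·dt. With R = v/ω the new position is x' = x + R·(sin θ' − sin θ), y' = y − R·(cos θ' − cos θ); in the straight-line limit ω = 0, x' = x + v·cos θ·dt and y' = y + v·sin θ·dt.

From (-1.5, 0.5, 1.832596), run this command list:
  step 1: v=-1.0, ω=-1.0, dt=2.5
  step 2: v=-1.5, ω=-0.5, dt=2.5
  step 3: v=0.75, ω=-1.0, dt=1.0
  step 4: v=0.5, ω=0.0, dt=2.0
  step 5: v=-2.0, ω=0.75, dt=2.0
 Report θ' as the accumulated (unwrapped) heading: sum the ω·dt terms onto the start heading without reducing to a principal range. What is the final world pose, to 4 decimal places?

(-3.5207, 5.1398, -1.4174)

step 1: θ'=-0.6674 (R=1.0000) → pose (-3.0849, -0.5443, -0.6674)
step 2: θ'=-1.9174 (R=3.0000) → pose (-4.0496, 2.8312, -1.9174)
step 3: θ'=-2.9174 (R=-0.7500) → pose (-4.5883, 2.3547, -2.9174)
step 4: θ'=-2.9174 (straight) → pose (-5.5633, 2.1324, -2.9174)
step 5: θ'=-1.4174 (R=-2.6667) → pose (-3.5207, 5.1398, -1.4174)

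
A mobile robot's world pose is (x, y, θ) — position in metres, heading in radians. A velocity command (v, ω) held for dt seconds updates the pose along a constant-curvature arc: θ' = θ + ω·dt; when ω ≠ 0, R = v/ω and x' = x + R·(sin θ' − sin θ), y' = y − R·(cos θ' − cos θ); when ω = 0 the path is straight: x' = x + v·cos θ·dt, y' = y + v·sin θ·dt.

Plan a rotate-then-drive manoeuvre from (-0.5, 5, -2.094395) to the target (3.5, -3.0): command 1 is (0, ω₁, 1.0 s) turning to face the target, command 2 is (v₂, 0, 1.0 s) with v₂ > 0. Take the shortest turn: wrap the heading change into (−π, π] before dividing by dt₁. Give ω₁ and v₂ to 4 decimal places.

ω₁ = 0.9872, v₂ = 8.9443

heading to target = atan2(-3−5, 3.5−-0.5) = -1.1071
Δθ = wrap(-1.1071 − -2.0944) = 0.9872; ω₁ = Δθ/dt₁ = 0.9872
distance = √((3.5−-0.5)² + (-3−5)²) = 8.9443; v₂ = distance/dt₂ = 8.9443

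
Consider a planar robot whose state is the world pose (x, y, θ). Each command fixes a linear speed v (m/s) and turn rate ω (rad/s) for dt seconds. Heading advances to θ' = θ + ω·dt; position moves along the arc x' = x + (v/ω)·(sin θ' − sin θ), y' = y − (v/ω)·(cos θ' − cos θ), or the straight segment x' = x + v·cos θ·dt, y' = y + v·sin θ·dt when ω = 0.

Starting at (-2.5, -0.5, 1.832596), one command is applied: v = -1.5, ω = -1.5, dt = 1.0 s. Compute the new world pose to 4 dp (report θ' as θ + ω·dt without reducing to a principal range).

(-3.1394, -1.7040, 0.3326)

θ' = 1.8326 + -1.5·1.0 = 0.3326
R = v/ω = -1.5/-1.5 = 1.0000
x' = -2.5 + 1.0000·(sin 0.3326 − sin 1.8326) = -3.1394
y' = -0.5 − 1.0000·(cos 0.3326 − cos 1.8326) = -1.7040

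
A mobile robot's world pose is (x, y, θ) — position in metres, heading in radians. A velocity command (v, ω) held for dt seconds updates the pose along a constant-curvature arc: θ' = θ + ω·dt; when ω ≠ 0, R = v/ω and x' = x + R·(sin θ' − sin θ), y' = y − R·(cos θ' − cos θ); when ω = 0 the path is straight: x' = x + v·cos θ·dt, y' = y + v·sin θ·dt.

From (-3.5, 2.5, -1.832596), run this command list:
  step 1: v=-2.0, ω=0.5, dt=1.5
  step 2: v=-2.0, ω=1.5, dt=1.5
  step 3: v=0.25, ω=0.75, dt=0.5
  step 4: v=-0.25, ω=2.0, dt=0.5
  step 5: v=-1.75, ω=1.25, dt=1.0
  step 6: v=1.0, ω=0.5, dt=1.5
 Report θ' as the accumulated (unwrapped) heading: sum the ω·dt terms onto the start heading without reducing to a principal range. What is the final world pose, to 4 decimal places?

(-5.2756, 4.1135, 4.5424)

step 1: θ'=-1.0826 (R=-4.0000) → pose (-3.8310, 5.4114, -1.0826)
step 2: θ'=1.1674 (R=-1.3333) → pose (-6.2349, 5.3094, 1.1674)
step 3: θ'=1.5424 (R=0.3333) → pose (-6.2083, 5.4308, 1.5424)
step 4: θ'=2.5424 (R=-0.1250) → pose (-6.1538, 5.3240, 2.5424)
step 5: θ'=3.7924 (R=-1.4000) → pose (-4.5161, 5.3663, 3.7924)
step 6: θ'=4.5424 (R=2.0000) → pose (-5.2756, 4.1135, 4.5424)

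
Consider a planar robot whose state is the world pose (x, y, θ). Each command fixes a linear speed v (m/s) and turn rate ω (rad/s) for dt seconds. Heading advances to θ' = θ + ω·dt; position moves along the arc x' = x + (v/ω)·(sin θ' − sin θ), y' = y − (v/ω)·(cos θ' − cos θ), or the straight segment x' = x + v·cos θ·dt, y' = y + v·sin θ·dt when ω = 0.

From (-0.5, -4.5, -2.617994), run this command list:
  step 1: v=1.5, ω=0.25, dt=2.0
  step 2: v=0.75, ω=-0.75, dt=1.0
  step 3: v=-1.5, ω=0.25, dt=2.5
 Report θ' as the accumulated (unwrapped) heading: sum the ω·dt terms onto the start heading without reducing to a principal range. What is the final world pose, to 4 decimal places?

(-0.1342, -4.9763, -2.2430)

step 1: θ'=-2.1180 (R=6.0000) → pose (-2.6239, -6.5744, -2.1180)
step 2: θ'=-2.8680 (R=-1.0000) → pose (-3.2077, -7.0169, -2.8680)
step 3: θ'=-2.2430 (R=-6.0000) → pose (-0.1342, -4.9763, -2.2430)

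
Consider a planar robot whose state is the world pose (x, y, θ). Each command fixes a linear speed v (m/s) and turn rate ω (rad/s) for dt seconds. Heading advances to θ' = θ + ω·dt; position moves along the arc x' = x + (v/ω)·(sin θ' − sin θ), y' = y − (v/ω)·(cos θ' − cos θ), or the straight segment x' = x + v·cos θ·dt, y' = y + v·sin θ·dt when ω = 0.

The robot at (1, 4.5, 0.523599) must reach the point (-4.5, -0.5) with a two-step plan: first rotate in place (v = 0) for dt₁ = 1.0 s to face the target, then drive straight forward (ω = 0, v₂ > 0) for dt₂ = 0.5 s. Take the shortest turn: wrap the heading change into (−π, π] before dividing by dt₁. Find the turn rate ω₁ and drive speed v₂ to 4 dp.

ω₁ = -2.9274, v₂ = 14.8661

heading to target = atan2(-0.5−4.5, -4.5−1) = -2.4038
Δθ = wrap(-2.4038 − 0.5236) = -2.9274; ω₁ = Δθ/dt₁ = -2.9274
distance = √((-4.5−1)² + (-0.5−4.5)²) = 7.4330; v₂ = distance/dt₂ = 14.8661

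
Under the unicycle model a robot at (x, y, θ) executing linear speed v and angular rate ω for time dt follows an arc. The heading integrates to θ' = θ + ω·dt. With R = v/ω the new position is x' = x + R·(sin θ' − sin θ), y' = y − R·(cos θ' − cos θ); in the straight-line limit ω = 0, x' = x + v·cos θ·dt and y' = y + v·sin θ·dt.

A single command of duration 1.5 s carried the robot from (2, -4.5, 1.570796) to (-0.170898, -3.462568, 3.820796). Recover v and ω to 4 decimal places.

v = 2.0000, ω = 1.5000

Δθ = 3.820796 − 1.570796 = 2.250000
ω = Δθ/dt = 2.250000/1.5 = 1.5000
R = Δx/(sin θ' − sin θ) = 1.3333
v = R·ω = 1.3333·1.5000 = 2.0000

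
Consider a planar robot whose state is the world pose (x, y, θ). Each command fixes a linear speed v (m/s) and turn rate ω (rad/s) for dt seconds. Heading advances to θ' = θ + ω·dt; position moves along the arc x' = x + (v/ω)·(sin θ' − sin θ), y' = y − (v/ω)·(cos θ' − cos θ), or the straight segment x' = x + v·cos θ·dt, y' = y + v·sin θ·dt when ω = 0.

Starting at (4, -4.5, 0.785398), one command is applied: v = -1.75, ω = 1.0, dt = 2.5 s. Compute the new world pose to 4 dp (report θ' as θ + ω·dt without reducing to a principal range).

(5.4882, -7.4694, 3.2854)

θ' = 0.7854 + 1.0·2.5 = 3.2854
R = v/ω = -1.75/1.0 = -1.7500
x' = 4 + -1.7500·(sin 3.2854 − sin 0.7854) = 5.4882
y' = -4.5 − -1.7500·(cos 3.2854 − cos 0.7854) = -7.4694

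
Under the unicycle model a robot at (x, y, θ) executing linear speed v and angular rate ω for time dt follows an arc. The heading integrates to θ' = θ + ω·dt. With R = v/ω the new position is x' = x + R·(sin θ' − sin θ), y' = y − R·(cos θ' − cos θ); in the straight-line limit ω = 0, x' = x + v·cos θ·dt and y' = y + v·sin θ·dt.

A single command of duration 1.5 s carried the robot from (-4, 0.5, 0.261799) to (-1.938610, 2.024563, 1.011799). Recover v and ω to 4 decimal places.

Δθ = 1.011799 − 0.261799 = 0.750000
ω = Δθ/dt = 0.750000/1.5 = 0.5000
R = Δx/(sin θ' − sin θ) = 3.5000
v = R·ω = 3.5000·0.5000 = 1.7500

v = 1.7500, ω = 0.5000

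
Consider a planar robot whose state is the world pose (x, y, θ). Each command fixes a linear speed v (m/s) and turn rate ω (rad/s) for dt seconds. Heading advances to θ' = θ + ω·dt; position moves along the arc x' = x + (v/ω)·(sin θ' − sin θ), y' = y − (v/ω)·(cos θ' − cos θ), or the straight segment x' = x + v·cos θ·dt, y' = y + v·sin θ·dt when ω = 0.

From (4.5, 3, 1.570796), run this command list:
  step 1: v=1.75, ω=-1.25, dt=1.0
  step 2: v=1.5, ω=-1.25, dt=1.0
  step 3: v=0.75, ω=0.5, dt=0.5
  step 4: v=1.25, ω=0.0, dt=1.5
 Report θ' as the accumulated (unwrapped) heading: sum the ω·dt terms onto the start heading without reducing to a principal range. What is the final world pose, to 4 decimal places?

(8.5166, 2.4607, -0.6792)

step 1: θ'=0.3208 (R=-1.4000) → pose (5.4585, 4.3286, 0.3208)
step 2: θ'=-0.9292 (R=-1.2000) → pose (6.7983, 3.9080, -0.9292)
step 3: θ'=-0.6792 (R=1.5000) → pose (7.0578, 3.6386, -0.6792)
step 4: θ'=-0.6792 (straight) → pose (8.5166, 2.4607, -0.6792)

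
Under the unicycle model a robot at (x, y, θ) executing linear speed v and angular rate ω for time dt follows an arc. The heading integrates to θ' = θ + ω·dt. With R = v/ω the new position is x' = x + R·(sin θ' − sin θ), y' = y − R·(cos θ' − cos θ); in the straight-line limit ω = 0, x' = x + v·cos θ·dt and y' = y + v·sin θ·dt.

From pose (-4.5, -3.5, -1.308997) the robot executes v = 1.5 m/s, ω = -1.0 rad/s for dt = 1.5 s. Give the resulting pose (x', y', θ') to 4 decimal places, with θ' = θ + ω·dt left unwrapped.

(-5.4591, -5.3060, -2.8090)

θ' = -1.3090 + -1.0·1.5 = -2.8090
R = v/ω = 1.5/-1.0 = -1.5000
x' = -4.5 + -1.5000·(sin -2.8090 − sin -1.3090) = -5.4591
y' = -3.5 − -1.5000·(cos -2.8090 − cos -1.3090) = -5.3060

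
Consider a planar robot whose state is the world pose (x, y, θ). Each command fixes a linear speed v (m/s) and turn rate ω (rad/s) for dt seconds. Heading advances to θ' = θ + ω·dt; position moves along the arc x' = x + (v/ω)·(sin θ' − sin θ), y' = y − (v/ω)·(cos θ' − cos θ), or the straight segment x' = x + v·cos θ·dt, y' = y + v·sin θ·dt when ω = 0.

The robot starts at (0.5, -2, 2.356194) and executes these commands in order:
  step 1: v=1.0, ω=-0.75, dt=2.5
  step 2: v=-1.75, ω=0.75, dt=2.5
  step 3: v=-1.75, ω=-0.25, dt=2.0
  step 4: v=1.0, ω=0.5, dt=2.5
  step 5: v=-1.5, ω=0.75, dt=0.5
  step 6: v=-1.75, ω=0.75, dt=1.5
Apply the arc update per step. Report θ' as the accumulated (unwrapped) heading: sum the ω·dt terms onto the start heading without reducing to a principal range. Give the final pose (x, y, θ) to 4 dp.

step 1: θ'=0.4812 (R=-1.3333) → pose (0.8257, 0.1247, 0.4812)
step 2: θ'=2.3562 (R=-2.3333) → pose (0.2557, -3.5935, 2.3562)
step 3: θ'=1.8562 (R=7.0000) → pose (2.0228, -6.5725, 1.8562)
step 4: θ'=3.1062 (R=2.0000) → pose (0.1745, -5.1369, 3.1062)
step 5: θ'=3.4812 (R=-2.0000) → pose (0.9115, -5.0239, 3.4812)
step 6: θ'=4.6062 (R=-2.3333) → pose (2.4544, -3.0711, 4.6062)

(2.4544, -3.0711, 4.6062)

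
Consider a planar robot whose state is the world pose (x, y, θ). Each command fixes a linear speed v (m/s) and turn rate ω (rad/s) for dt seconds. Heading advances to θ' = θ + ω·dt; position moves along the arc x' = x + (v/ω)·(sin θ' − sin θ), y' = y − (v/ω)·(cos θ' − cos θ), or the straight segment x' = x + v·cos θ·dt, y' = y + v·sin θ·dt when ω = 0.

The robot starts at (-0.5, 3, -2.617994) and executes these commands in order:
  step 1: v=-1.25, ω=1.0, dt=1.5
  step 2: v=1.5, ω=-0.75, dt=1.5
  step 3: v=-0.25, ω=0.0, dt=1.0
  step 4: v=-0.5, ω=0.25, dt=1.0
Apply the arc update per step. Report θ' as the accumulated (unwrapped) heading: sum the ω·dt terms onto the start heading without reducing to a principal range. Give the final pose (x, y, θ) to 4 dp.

(0.1806, 3.1305, -1.9930)

step 1: θ'=-1.1180 (R=-1.2500) → pose (-0.0010, 4.6294, -1.1180)
step 2: θ'=-2.2430 (R=-2.0000) → pose (-0.2345, 2.5090, -2.2430)
step 3: θ'=-2.2430 (straight) → pose (-0.0788, 2.7046, -2.2430)
step 4: θ'=-1.9930 (R=-2.0000) → pose (0.1806, 3.1305, -1.9930)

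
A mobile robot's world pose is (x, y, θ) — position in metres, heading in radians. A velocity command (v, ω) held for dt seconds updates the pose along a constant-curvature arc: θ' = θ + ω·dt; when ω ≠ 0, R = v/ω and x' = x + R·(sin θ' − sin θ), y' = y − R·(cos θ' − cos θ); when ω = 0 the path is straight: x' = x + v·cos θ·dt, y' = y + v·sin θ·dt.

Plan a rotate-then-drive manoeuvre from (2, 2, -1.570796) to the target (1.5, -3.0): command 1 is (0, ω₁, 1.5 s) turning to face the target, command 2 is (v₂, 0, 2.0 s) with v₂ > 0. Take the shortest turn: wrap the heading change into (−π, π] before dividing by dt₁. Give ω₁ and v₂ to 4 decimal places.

ω₁ = -0.0664, v₂ = 2.5125

heading to target = atan2(-3−2, 1.5−2) = -1.6705
Δθ = wrap(-1.6705 − -1.5708) = -0.0997; ω₁ = Δθ/dt₁ = -0.0664
distance = √((1.5−2)² + (-3−2)²) = 5.0249; v₂ = distance/dt₂ = 2.5125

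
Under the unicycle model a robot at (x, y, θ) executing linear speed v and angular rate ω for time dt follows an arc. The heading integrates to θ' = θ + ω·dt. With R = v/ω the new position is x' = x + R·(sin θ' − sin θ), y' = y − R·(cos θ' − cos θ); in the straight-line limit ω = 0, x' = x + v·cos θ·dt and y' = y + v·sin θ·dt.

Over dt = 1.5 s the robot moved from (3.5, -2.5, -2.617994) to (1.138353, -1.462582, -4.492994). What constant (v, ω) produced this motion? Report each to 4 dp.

Δθ = -4.492994 − -2.617994 = -1.875000
ω = Δθ/dt = -1.875000/1.5 = -1.2500
R = Δx/(sin θ' − sin θ) = -1.6000
v = R·ω = -1.6000·-1.2500 = 2.0000

v = 2.0000, ω = -1.2500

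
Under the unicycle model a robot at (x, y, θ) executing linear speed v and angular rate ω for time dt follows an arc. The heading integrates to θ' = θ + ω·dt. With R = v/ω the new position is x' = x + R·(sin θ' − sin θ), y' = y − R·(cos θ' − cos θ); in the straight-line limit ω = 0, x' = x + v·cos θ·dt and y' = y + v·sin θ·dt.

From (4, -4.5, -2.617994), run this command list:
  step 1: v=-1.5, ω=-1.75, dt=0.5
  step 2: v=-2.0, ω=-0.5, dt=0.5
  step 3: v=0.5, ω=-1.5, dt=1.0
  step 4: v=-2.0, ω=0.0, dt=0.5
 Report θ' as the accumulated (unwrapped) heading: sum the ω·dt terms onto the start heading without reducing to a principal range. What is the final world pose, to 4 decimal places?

step 1: θ'=-3.4930 (R=0.8571) → pose (4.7236, -4.4375, -3.4930)
step 2: θ'=-3.7430 (R=4.0000) → pose (5.6100, -4.8949, -3.7430)
step 3: θ'=-5.2430 (R=-0.3333) → pose (5.5110, -4.4514, -5.2430)
step 4: θ'=-5.2430 (straight) → pose (5.0050, -5.3139, -5.2430)

(5.0050, -5.3139, -5.2430)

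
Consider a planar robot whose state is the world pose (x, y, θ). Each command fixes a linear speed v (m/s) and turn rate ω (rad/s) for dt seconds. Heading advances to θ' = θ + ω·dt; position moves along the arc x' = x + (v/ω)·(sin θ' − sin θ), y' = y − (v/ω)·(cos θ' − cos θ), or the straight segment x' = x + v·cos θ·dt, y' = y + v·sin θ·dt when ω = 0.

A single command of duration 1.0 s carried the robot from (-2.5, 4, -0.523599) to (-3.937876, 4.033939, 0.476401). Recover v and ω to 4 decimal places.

Δθ = 0.476401 − -0.523599 = 1.000000
ω = Δθ/dt = 1.000000/1.0 = 1.0000
R = Δx/(sin θ' − sin θ) = -1.5000
v = R·ω = -1.5000·1.0000 = -1.5000

v = -1.5000, ω = 1.0000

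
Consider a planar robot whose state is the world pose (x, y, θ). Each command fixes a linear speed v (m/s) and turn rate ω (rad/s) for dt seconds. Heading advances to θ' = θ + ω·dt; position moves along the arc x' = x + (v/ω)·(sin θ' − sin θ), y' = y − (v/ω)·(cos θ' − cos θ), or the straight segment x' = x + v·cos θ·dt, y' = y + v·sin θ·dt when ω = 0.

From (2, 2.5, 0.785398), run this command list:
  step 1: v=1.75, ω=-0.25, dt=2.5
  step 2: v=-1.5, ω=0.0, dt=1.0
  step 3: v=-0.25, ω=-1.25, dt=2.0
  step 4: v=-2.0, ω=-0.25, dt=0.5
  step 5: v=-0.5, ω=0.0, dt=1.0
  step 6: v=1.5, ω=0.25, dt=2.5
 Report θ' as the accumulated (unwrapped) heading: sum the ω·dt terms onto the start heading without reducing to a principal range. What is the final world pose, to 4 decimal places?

step 1: θ'=0.1604 (R=-7.0000) → pose (5.8318, 4.4604, 0.1604)
step 2: θ'=0.1604 (straight) → pose (4.3510, 4.2208, 0.1604)
step 3: θ'=-2.3396 (R=0.2000) → pose (4.1753, 4.5573, -2.3396)
step 4: θ'=-2.4646 (R=8.0000) → pose (4.9137, 5.2308, -2.4646)
step 5: θ'=-2.4646 (straight) → pose (5.3034, 5.5440, -2.4646)
step 6: θ'=-1.8396 (R=6.0000) → pose (3.2776, 2.4607, -1.8396)

(3.2776, 2.4607, -1.8396)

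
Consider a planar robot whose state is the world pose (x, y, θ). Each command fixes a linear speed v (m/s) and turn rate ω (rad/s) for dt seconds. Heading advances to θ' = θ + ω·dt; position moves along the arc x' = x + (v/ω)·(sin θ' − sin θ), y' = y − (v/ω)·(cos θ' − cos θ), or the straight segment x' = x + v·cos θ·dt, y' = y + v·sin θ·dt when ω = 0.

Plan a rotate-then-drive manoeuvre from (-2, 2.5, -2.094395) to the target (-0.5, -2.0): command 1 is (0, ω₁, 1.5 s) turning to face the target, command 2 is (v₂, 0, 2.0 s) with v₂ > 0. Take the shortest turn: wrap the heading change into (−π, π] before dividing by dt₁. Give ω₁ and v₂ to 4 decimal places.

heading to target = atan2(-2−2.5, -0.5−-2) = -1.2490
Δθ = wrap(-1.2490 − -2.0944) = 0.8453; ω₁ = Δθ/dt₁ = 0.5636
distance = √((-0.5−-2)² + (-2−2.5)²) = 4.7434; v₂ = distance/dt₂ = 2.3717

ω₁ = 0.5636, v₂ = 2.3717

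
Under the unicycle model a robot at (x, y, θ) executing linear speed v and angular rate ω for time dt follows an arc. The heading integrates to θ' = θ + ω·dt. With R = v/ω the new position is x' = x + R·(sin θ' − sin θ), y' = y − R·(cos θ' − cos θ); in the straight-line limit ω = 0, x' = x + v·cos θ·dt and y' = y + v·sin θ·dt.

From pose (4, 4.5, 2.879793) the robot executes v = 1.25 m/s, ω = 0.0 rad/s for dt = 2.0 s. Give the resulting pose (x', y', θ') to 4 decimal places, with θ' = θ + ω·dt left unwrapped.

θ' = 2.8798 + 0.0·2.0 = 2.8798
ω = 0 → straight: x' = 4 + 1.25·cos(2.8798)·2.0 = 1.5852
y' = 4.5 + 1.25·sin(2.8798)·2.0 = 5.1470

(1.5852, 5.1470, 2.8798)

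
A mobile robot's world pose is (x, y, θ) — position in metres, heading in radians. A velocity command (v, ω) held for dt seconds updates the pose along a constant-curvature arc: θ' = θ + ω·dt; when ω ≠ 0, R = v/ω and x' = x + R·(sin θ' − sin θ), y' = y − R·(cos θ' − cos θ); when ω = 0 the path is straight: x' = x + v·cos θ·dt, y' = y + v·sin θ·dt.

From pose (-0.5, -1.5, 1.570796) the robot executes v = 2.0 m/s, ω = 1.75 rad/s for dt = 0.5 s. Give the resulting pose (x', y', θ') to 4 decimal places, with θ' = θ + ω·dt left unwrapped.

θ' = 1.5708 + 1.75·0.5 = 2.4458
R = v/ω = 2.0/1.75 = 1.1429
x' = -0.5 + 1.1429·(sin 2.4458 − sin 1.5708) = -0.9103
y' = -1.5 − 1.1429·(cos 2.4458 − cos 1.5708) = -0.6228

(-0.9103, -0.6228, 2.4458)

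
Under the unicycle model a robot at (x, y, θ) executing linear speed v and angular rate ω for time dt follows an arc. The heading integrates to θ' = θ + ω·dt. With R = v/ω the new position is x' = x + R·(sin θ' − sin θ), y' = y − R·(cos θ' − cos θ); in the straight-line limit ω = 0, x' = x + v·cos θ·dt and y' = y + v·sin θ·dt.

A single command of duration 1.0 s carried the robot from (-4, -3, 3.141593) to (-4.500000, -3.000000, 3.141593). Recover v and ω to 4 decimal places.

Δθ = 3.141593 − 3.141593 = 0.000000
ω = Δθ/dt = 0.000000/1.0 = 0.0000
ω = 0 → v = (Δx·cos θ + Δy·sin θ)/dt = 0.5000

v = 0.5000, ω = 0.0000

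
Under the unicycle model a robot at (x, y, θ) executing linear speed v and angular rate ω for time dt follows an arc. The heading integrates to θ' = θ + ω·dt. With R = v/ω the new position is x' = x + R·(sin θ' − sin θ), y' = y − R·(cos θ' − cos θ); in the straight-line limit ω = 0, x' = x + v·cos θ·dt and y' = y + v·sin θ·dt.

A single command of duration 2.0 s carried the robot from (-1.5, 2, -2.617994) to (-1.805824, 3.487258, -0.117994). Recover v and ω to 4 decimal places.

Δθ = -0.117994 − -2.617994 = 2.500000
ω = Δθ/dt = 2.500000/2.0 = 1.2500
R = −Δy/(cos θ' − cos θ) = -0.8000
v = R·ω = -0.8000·1.2500 = -1.0000

v = -1.0000, ω = 1.2500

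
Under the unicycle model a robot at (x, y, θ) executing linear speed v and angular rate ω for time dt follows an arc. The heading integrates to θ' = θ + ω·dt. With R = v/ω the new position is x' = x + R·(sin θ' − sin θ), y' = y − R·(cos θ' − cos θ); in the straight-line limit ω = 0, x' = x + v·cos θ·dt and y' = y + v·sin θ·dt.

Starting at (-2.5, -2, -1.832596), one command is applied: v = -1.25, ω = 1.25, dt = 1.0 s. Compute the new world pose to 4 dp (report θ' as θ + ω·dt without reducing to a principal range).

(-2.9157, -0.9061, -0.5826)

θ' = -1.8326 + 1.25·1.0 = -0.5826
R = v/ω = -1.25/1.25 = -1.0000
x' = -2.5 + -1.0000·(sin -0.5826 − sin -1.8326) = -2.9157
y' = -2 − -1.0000·(cos -0.5826 − cos -1.8326) = -0.9061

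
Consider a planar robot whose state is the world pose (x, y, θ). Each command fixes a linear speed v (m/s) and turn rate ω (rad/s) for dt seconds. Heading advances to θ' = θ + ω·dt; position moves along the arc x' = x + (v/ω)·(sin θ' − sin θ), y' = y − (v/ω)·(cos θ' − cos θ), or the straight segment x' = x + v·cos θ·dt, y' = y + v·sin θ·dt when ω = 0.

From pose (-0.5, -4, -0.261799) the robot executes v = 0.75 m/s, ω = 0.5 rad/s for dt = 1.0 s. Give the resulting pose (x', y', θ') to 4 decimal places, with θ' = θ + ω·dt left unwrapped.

(0.2422, -4.0088, 0.2382)

θ' = -0.2618 + 0.5·1.0 = 0.2382
R = v/ω = 0.75/0.5 = 1.5000
x' = -0.5 + 1.5000·(sin 0.2382 − sin -0.2618) = 0.2422
y' = -4 − 1.5000·(cos 0.2382 − cos -0.2618) = -4.0088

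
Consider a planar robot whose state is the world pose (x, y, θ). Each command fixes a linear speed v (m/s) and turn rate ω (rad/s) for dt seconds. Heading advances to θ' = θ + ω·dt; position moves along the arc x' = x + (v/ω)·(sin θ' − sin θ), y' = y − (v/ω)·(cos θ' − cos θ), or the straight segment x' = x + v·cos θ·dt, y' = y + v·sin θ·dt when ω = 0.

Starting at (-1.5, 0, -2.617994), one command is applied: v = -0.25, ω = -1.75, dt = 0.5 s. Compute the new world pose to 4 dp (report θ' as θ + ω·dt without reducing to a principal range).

(-1.3794, 0.0104, -3.4930)

θ' = -2.6180 + -1.75·0.5 = -3.4930
R = v/ω = -0.25/-1.75 = 0.1429
x' = -1.5 + 0.1429·(sin -3.4930 − sin -2.6180) = -1.3794
y' = 0 − 0.1429·(cos -3.4930 − cos -2.6180) = 0.0104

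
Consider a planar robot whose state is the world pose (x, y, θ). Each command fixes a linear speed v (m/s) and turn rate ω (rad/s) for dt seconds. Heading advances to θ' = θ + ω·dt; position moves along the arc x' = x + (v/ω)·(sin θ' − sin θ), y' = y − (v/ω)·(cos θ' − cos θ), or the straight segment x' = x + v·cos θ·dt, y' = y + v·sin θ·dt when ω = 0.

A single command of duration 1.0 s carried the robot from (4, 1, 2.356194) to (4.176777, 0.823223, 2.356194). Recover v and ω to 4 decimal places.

Δθ = 2.356194 − 2.356194 = 0.000000
ω = Δθ/dt = 0.000000/1.0 = 0.0000
ω = 0 → v = (Δx·cos θ + Δy·sin θ)/dt = -0.2500

v = -0.2500, ω = 0.0000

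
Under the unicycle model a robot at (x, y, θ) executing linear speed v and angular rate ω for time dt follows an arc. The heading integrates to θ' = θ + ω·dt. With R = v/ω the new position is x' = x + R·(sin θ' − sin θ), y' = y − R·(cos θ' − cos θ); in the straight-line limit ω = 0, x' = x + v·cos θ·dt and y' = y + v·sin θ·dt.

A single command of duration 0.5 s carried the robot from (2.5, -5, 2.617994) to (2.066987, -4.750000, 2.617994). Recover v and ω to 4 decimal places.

v = 1.0000, ω = 0.0000

Δθ = 2.617994 − 2.617994 = 0.000000
ω = Δθ/dt = 0.000000/0.5 = 0.0000
ω = 0 → v = (Δx·cos θ + Δy·sin θ)/dt = 1.0000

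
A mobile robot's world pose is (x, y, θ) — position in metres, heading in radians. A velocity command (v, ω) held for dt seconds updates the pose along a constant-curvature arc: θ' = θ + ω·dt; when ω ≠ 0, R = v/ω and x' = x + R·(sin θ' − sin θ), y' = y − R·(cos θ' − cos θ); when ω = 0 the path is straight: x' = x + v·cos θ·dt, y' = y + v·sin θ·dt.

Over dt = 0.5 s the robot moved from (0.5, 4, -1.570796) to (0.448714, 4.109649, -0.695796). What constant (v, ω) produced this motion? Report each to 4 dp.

Δθ = -0.695796 − -1.570796 = 0.875000
ω = Δθ/dt = 0.875000/0.5 = 1.7500
R = −Δy/(cos θ' − cos θ) = -0.1429
v = R·ω = -0.1429·1.7500 = -0.2500

v = -0.2500, ω = 1.7500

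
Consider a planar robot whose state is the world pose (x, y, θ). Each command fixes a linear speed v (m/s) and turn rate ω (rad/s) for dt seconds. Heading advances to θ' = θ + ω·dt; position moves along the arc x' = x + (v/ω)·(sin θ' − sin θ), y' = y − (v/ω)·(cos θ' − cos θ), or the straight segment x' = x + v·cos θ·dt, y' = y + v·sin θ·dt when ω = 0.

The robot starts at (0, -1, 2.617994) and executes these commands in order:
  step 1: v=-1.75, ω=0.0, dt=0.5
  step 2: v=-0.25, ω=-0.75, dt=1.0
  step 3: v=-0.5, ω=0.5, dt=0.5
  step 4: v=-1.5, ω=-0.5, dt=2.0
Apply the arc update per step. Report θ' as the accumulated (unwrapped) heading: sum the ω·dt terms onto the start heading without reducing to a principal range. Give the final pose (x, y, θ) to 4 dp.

step 1: θ'=2.6180 (straight) → pose (0.7578, -1.4375, 2.6180)
step 2: θ'=1.8680 (R=0.3333) → pose (0.9098, -1.6286, 1.8680)
step 3: θ'=2.1180 (R=-1.0000) → pose (1.0120, -1.8560, 2.1180)
step 4: θ'=1.1180 (R=3.0000) → pose (1.1477, -4.7294, 1.1180)

(1.1477, -4.7294, 1.1180)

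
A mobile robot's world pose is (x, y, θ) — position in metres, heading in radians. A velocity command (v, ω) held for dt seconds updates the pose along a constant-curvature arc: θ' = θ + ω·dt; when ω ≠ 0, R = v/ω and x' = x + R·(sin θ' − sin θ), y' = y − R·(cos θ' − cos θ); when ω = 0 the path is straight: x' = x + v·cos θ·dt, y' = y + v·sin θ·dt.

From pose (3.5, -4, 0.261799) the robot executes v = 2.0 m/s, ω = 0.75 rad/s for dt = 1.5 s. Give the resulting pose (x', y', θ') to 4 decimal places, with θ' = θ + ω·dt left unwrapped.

θ' = 0.2618 + 0.75·1.5 = 1.3868
R = v/ω = 2.0/0.75 = 2.6667
x' = 3.5 + 2.6667·(sin 1.3868 − sin 0.2618) = 5.4315
y' = -4 − 2.6667·(cos 1.3868 − cos 0.2618) = -1.9121

(5.4315, -1.9121, 1.3868)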